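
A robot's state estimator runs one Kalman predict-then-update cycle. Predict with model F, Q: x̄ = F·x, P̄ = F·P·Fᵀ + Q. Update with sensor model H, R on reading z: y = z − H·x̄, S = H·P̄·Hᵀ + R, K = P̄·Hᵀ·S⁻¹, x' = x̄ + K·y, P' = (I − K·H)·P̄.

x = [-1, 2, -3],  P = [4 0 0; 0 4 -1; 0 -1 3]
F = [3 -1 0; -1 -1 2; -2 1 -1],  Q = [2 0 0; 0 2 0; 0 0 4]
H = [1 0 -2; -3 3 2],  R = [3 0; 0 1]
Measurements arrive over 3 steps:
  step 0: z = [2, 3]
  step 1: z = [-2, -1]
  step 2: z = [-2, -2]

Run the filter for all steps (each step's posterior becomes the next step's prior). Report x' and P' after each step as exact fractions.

step 0: x' = [-39439/98181, 113255/98181, -85928/98181], P' = [235694/98181 173054/98181 89083/98181; 173054/98181 168158/98181 20179/98181; 89083/98181 20179/98181 101264/98181]
step 1: x' = [-184229338/198344231, -346150482/198344231, 140412393/198344231], P' = [2724070098/1388409617 1927536000/1388409617 1115099814/1388409617; 1927536000/1388409617 1917210782/1388409617 182730528/1388409617; 1115099814/1388409617 182730528/1388409617 1372611984/1388409617]
step 2: x' = [9125929542728/15974038486789, -9572937244810/15974038486789, 13394650944659/15974038486789], P' = [31239231489202/15974038486789 22082211763488/15974038486789 12816648515852/15974038486789; 22082211763488/15974038486789 21957798079518/15974038486789 2102841287484/15974038486789; 12816648515852/15974038486789 2102841287484/15974038486789 15778203988330/15974038486789]

step 0: x̄ = F·x = [-5, -7, 7]
step 0: P̄ = F·P·Fᵀ + Q = [42 -6 -29; -6 26 -5; -29 -5 29]
step 0: y = z − H·x̄ = [21, -5]
step 0: S = H·P̄·Hᵀ + R = [277 -462; -462 1125]
step 0: K = P̄·Hᵀ·S⁻¹ = [6392/32727 -9754/98181; 14744/32727 25670/98181; -12605/32727 -4184/98181]
step 0: x' = x̄ + K·y = [-39439/98181, 113255/98181, -85928/98181]
step 0: P' = (I − K·H)·P̄ = [235694/98181 173054/98181 89083/98181; 173054/98181 168158/98181 20179/98181; 89083/98181 20179/98181 101264/98181]
step 1: x̄ = F·x = [-231572/98181, -245672/98181, 92687/32727]
step 1: P̄ = F·P·Fᵀ + Q = [1447442/98181 -390892/98181 -321374/32727; -390892/98181 914330/98181 22348/32727; -321374/32727 22348/32727 136520/10909]
step 1: y = z − H·x̄ = [591332/98181, -204001/32727]
step 1: S = H·P̄·Hᵀ + R = [10513193/98181 -6181654/32727; -6181654/32727 5075433/10909]
step 1: K = P̄·Hᵀ·S⁻¹ = [164623490/1388409617 -159402666/1388409617; 520691648/1388409617 334485402/1388409617; -543374718/1388409617 -51883890/1388409617]
step 1: x' = x̄ + K·y = [-184229338/198344231, -346150482/198344231, 140412393/198344231]
step 1: P' = (I − K·H)·P̄ = [2724070098/1388409617 1927536000/1388409617 1115099814/1388409617; 1927536000/1388409617 1917210782/1388409617 182730528/1388409617; 1115099814/1388409617 182730528/1388409617 1372611984/1388409617]
step 2: x̄ = F·x = [-206537532/198344231, 811204606/198344231, -118104199/198344231]
step 2: P̄ = F·P·Fᵀ + Q = [17645444898/1388409617 -540704812/198344231 -1683788612/198344231; -540704812/198344231 1653185526/198344231 -11980916/198344231; -1683788612/198344231 -11980916/198344231 2303505118/198344231]
step 2: y = z − H·x̄ = [-426359328/198344231, -3213706478/198344231]
step 2: S = H·P̄·Hᵀ + R = [133454898189/1388409617 -222578242850/1388409617; -222578242850/1388409617 537406897917/1388409617]
step 2: K = P̄·Hᵀ·S⁻¹ = [1868644819166/15974038486789 -1837762145438/15974038486789; 5958843062840/15974038486789 3832441523058/15974038486789; -6246586486936/15974038486789 -585013708444/15974038486789]
step 2: x' = x̄ + K·y = [9125929542728/15974038486789, -9572937244810/15974038486789, 13394650944659/15974038486789]
step 2: P' = (I − K·H)·P̄ = [31239231489202/15974038486789 22082211763488/15974038486789 12816648515852/15974038486789; 22082211763488/15974038486789 21957798079518/15974038486789 2102841287484/15974038486789; 12816648515852/15974038486789 2102841287484/15974038486789 15778203988330/15974038486789]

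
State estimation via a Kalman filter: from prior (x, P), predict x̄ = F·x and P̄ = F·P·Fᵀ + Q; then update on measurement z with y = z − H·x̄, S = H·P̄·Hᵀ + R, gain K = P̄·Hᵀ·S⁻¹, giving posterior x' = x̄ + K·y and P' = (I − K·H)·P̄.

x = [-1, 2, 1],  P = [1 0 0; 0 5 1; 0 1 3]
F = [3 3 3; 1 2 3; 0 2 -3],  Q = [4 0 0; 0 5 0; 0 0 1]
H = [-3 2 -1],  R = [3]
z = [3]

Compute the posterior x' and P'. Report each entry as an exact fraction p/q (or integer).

x̄ = F·x = [6, 6, 1]
P̄ = F·P·Fᵀ + Q = [103 75 0; 75 65 -7; 0 -7 36]
y = z − H·x̄ = [10]
S = H·P̄·Hᵀ + R = [354]
K = P̄·Hᵀ·S⁻¹ = [-53/118; -44/177; -25/177]
x' = x̄ + K·y = [89/59, 622/177, -73/177]
P' = (I − K·H)·P̄ = [3727/118 2093/59 -1325/59; 2093/59 7633/177 -3439/177; -1325/59 -3439/177 5122/177]

x' = [89/59, 622/177, -73/177]
P' = [3727/118 2093/59 -1325/59; 2093/59 7633/177 -3439/177; -1325/59 -3439/177 5122/177]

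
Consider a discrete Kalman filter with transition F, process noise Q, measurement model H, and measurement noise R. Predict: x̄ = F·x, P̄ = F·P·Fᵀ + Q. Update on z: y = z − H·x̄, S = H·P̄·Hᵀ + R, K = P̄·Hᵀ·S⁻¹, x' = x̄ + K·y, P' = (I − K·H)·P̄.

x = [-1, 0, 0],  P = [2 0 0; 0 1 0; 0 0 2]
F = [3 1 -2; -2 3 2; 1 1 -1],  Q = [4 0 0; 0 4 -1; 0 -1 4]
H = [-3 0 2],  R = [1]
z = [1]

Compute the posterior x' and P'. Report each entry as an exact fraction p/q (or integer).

x̄ = F·x = [-3, 2, -1]
P̄ = F·P·Fᵀ + Q = [31 -17 11; -17 29 -6; 11 -6 9]
y = z − H·x̄ = [-6]
S = H·P̄·Hᵀ + R = [184]
K = P̄·Hᵀ·S⁻¹ = [-71/184; 39/184; -15/184]
x' = x̄ + K·y = [-63/92, 67/92, -47/92]
P' = (I − K·H)·P̄ = [663/184 -359/184 959/184; -359/184 3815/184 -519/184; 959/184 -519/184 1431/184]

x' = [-63/92, 67/92, -47/92]
P' = [663/184 -359/184 959/184; -359/184 3815/184 -519/184; 959/184 -519/184 1431/184]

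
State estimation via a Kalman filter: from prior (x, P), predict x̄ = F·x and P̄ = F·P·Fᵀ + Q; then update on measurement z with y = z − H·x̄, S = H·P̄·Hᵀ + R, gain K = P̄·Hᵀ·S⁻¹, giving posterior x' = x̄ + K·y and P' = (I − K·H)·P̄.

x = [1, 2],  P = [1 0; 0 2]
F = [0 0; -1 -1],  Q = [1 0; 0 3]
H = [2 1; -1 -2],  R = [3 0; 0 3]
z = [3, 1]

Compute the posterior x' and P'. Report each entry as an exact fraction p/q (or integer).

x̄ = F·x = [0, -3]
P̄ = F·P·Fᵀ + Q = [1 0; 0 6]
y = z − H·x̄ = [6, -5]
S = H·P̄·Hᵀ + R = [13 -14; -14 28]
K = P̄·Hᵀ·S⁻¹ = [1/4 5/56; 0 -3/7]
x' = x̄ + K·y = [59/56, -6/7]
P' = (I − K·H)·P̄ = [33/56 -3/7; -3/7 6/7]

x' = [59/56, -6/7]
P' = [33/56 -3/7; -3/7 6/7]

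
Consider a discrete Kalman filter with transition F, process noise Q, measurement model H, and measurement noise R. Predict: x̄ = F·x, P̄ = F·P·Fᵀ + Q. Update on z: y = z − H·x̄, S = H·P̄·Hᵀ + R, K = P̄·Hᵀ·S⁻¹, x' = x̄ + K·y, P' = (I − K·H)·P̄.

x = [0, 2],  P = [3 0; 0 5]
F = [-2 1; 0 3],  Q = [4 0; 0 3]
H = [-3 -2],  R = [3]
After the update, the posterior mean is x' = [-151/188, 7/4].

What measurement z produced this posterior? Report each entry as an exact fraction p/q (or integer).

z = [-1]

x̄ = F·x = [2, 6]
P̄ = F·P·Fᵀ + Q = [21 15; 15 48]
S = H·P̄·Hᵀ + R = [564]
K = P̄·Hᵀ·S⁻¹ = [-31/188; -1/4]
x' − x̄ = [-527/188, -17/4] = K·y
y = (KᵀK)⁻¹·Kᵀ·(x' − x̄) = [17]
z = y + H·x̄ = [17] + [-18] = [-1]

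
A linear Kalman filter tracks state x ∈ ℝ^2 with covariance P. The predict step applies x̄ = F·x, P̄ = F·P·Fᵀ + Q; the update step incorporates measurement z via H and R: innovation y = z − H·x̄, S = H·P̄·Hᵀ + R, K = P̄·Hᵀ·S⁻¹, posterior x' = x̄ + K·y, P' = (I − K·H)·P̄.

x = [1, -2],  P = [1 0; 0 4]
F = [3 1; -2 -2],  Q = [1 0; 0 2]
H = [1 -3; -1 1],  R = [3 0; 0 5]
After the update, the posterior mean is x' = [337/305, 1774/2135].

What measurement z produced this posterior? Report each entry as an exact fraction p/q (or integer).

z = [-1, 1]

x̄ = F·x = [1, 2]
P̄ = F·P·Fᵀ + Q = [14 -14; -14 22]
S = H·P̄·Hᵀ + R = [299 -136; -136 69]
K = P̄·Hᵀ·S⁻¹ = [8/305 -108/305; -624/2135 -116/2135]
x' − x̄ = [32/305, -2496/2135] = K·y
y = (KᵀK)⁻¹·Kᵀ·(x' − x̄) = [4, 0]
z = y + H·x̄ = [4, 0] + [-5, 1] = [-1, 1]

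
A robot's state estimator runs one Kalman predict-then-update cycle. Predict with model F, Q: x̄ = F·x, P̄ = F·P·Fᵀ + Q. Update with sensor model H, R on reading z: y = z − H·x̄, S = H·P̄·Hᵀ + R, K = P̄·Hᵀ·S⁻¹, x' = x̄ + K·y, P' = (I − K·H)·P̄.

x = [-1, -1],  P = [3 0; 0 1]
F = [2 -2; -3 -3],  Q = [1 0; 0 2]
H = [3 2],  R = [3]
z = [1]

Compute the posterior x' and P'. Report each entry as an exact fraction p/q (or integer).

x' = [-297/164, 136/41]
P' = [2059/164 -762/41; -762/41 1158/41]

x̄ = F·x = [0, 6]
P̄ = F·P·Fᵀ + Q = [17 -12; -12 38]
y = z − H·x̄ = [-11]
S = H·P̄·Hᵀ + R = [164]
K = P̄·Hᵀ·S⁻¹ = [27/164; 10/41]
x' = x̄ + K·y = [-297/164, 136/41]
P' = (I − K·H)·P̄ = [2059/164 -762/41; -762/41 1158/41]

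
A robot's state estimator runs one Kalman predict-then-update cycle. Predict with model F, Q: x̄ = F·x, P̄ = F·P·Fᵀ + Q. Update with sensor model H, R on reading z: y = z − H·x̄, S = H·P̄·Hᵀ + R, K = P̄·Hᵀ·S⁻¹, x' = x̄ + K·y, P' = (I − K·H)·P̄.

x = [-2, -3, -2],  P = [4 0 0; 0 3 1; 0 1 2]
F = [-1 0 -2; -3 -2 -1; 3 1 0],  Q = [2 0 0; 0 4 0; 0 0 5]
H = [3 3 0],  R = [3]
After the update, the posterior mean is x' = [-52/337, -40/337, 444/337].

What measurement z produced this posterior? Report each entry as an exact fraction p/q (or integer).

x̄ = F·x = [6, 14, -9]
P̄ = F·P·Fᵀ + Q = [14 20 -14; 20 58 -43; -14 -43 44]
S = H·P̄·Hᵀ + R = [1011]
K = P̄·Hᵀ·S⁻¹ = [34/337; 78/337; -57/337]
x' − x̄ = [-2074/337, -4758/337, 3477/337] = K·y
y = (KᵀK)⁻¹·Kᵀ·(x' − x̄) = [-61]
z = y + H·x̄ = [-61] + [60] = [-1]

z = [-1]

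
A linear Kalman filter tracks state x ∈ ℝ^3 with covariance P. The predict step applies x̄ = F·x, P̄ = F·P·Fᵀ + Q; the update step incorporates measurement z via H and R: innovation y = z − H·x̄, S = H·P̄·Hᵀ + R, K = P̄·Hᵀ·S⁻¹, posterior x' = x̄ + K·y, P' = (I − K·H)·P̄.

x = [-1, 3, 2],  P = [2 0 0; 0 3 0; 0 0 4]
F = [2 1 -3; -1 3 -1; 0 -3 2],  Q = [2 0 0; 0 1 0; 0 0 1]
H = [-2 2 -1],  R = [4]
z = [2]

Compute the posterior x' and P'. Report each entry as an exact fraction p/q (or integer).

x̄ = F·x = [-5, 8, -5]
P̄ = F·P·Fᵀ + Q = [49 17 -33; 17 34 -35; -33 -35 44]
y = z − H·x̄ = [-29]
S = H·P̄·Hᵀ + R = [252]
K = P̄·Hᵀ·S⁻¹ = [-31/252; 23/84; -4/21]
x' = x̄ + K·y = [-361/252, 5/84, 11/21]
P' = (I − K·H)·P̄ = [11387/252 2141/84 -817/21; 2141/84 423/28 -153/7; -817/21 -153/7 244/7]

x' = [-361/252, 5/84, 11/21]
P' = [11387/252 2141/84 -817/21; 2141/84 423/28 -153/7; -817/21 -153/7 244/7]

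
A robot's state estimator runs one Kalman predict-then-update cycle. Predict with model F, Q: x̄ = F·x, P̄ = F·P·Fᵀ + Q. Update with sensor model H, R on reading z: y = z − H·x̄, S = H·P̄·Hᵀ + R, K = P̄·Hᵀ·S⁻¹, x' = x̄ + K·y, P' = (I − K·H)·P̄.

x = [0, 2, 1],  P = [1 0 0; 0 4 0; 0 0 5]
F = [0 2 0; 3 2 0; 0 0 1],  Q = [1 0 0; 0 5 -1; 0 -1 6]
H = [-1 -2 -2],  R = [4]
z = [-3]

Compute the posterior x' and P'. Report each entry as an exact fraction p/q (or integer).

x' = [425/241, 150/241, 21/241]
P' = [1696/241 230/241 -980/241; 230/241 1754/241 -1721/241; -980/241 -1721/241 2251/241]

x̄ = F·x = [4, 4, 1]
P̄ = F·P·Fᵀ + Q = [17 16 0; 16 30 -1; 0 -1 11]
y = z − H·x̄ = [11]
S = H·P̄·Hᵀ + R = [241]
K = P̄·Hᵀ·S⁻¹ = [-49/241; -74/241; -20/241]
x' = x̄ + K·y = [425/241, 150/241, 21/241]
P' = (I − K·H)·P̄ = [1696/241 230/241 -980/241; 230/241 1754/241 -1721/241; -980/241 -1721/241 2251/241]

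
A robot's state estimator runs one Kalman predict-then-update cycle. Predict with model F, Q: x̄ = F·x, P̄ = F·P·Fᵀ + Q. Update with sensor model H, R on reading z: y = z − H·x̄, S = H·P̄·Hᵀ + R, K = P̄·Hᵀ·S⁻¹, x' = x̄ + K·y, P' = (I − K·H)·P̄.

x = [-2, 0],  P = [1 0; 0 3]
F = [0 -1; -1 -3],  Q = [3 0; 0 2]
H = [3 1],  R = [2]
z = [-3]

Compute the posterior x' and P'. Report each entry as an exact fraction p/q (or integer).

x̄ = F·x = [0, 2]
P̄ = F·P·Fᵀ + Q = [6 9; 9 30]
y = z − H·x̄ = [-5]
S = H·P̄·Hᵀ + R = [140]
K = P̄·Hᵀ·S⁻¹ = [27/140; 57/140]
x' = x̄ + K·y = [-27/28, -1/28]
P' = (I − K·H)·P̄ = [111/140 -279/140; -279/140 951/140]

x' = [-27/28, -1/28]
P' = [111/140 -279/140; -279/140 951/140]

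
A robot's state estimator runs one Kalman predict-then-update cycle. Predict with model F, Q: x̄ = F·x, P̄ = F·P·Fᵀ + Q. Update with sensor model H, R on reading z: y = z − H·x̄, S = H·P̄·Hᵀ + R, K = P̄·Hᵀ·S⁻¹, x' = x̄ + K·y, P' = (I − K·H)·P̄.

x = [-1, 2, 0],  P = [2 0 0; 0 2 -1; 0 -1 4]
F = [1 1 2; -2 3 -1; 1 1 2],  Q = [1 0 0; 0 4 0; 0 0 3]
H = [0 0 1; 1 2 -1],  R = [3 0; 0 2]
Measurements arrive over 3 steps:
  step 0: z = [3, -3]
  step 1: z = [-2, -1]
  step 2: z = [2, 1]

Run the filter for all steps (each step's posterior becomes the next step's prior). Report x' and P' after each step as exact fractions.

step 0: x' = [8467/3027, -1217/1009, 3170/1009], P' = [16061/3027 -1632/1009 2131/1009; -1632/1009 1398/1009 174/1009; 2131/1009 174/1009 2529/1009]
step 1: x' = [-2559108/16605407, -17170276/16605407, -19089607/16605407], P' = [92040129/16605407 -28232452/16605407 36646293/16605407; -28232452/16605407 23584755/16605407 2410416/16605407; 36646293/16605407 2410416/16605407 42349191/16605407]
step 2: x' = [39673781840/95309968877, 71966560813/95309968877, 101721897193/95309968877], P' = [529322115715/95309968877 -162418956712/95309968877 210745137855/95309968877; -162418956712/95309968877 135542277858/95309968877 13728060324/95309968877; 210745137855/95309968877 13728060324/95309968877 243269390373/95309968877]

step 0: x̄ = F·x = [1, 8, 1]
step 0: P̄ = F·P·Fᵀ + Q = [17 -11 16; -11 40 -11; 16 -11 19]
step 0: y = z − H·x̄ = [2, -19]
step 0: S = H·P̄·Hᵀ + R = [22 -25; -25 166]
step 0: K = P̄·Hᵀ·S⁻¹ = [2131/3027 -62/3027; 58/1009 495/1009; 843/1009 -25/1009]
step 0: x' = x̄ + K·y = [8467/3027, -1217/1009, 3170/1009]
step 0: P' = (I − K·H)·P̄ = [16061/3027 -1632/1009 2131/1009; -1632/1009 1398/1009 174/1009; 2131/1009 174/1009 2529/1009]
step 1: x̄ = F·x = [23836/3027, -37397/3027, 23836/3027]
step 1: P̄ = F·P·Fᵀ + Q = [71498/3027 -68965/3027 68471/3027; -68965/3027 202877/3027 -68965/3027; 68471/3027 -68965/3027 77552/3027]
step 1: y = z − H·x̄ = [-29890/3027, 71767/3027]
step 1: S = H·P̄·Hᵀ + R = [86633/3027 -147011/3027; -147011/3027 829670/3027]
step 1: K = P̄·Hᵀ·S⁻¹ = [12215431/16605407 -535534/16605407; 803472/16605407 8263321/16605407; 14116397/16605407 -441033/16605407]
step 1: x' = x̄ + K·y = [-2559108/16605407, -17170276/16605407, -19089607/16605407]
step 1: P' = (I − K·H)·P̄ = [92040129/16605407 -28232452/16605407 36646293/16605407; -28232452/16605407 23584755/16605407 2410416/16605407; 36646293/16605407 2410416/16605407 42349191/16605407]
step 2: x̄ = F·x = [-57908598/16605407, -27303005/16605407, -57908598/16605407]
step 2: P̄ = F·P·Fᵀ + Q = [401388987/16605407 -397436212/16605407 384783580/16605407; -397436212/16605407 1160106230/16605407 -397436212/16605407; 384783580/16605407 -397436212/16605407 434599801/16605407]
step 2: y = z − H·x̄ = [91119412/16605407, 71211417/16605407]
step 2: S = H·P̄·Hᵀ + R = [484416022/16605407 -844688645/16605407; -844688645/16605407 4740057362/16605407]
step 2: K = P̄·Hᵀ·S⁻¹ = [70248379285/95309968877 -3130467782/95309968877; 4576020108/95309968877 47468769340/95309968877; 81089796791/95309968877 -2534065935/95309968877]
step 2: x' = x̄ + K·y = [39673781840/95309968877, 71966560813/95309968877, 101721897193/95309968877]
step 2: P' = (I − K·H)·P̄ = [529322115715/95309968877 -162418956712/95309968877 210745137855/95309968877; -162418956712/95309968877 135542277858/95309968877 13728060324/95309968877; 210745137855/95309968877 13728060324/95309968877 243269390373/95309968877]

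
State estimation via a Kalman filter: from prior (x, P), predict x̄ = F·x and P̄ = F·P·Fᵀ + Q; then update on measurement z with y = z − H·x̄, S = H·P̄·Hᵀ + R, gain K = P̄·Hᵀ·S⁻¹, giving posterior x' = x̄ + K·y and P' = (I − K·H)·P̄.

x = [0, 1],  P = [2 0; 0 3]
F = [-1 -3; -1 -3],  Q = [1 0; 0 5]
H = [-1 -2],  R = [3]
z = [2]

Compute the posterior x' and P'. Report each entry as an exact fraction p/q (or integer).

x̄ = F·x = [-3, -3]
P̄ = F·P·Fᵀ + Q = [30 29; 29 34]
y = z − H·x̄ = [-7]
S = H·P̄·Hᵀ + R = [285]
K = P̄·Hᵀ·S⁻¹ = [-88/285; -97/285]
x' = x̄ + K·y = [-239/285, -176/285]
P' = (I − K·H)·P̄ = [806/285 -271/285; -271/285 281/285]

x' = [-239/285, -176/285]
P' = [806/285 -271/285; -271/285 281/285]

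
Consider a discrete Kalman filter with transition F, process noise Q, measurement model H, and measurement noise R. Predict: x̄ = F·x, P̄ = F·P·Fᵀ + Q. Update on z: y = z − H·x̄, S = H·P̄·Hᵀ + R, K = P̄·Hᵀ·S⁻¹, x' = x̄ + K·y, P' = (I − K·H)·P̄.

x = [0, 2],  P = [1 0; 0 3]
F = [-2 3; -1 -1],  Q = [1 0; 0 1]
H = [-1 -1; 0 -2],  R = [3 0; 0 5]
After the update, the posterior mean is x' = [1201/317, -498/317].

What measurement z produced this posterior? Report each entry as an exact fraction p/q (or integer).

x̄ = F·x = [6, -2]
P̄ = F·P·Fᵀ + Q = [32 -7; -7 5]
S = H·P̄·Hᵀ + R = [26 -4; -4 25]
K = P̄·Hᵀ·S⁻¹ = [-569/634 132/317; 5/317 -126/317]
x' − x̄ = [-701/317, 136/317] = K·y
y = (KᵀK)⁻¹·Kᵀ·(x' − x̄) = [2, -1]
z = y + H·x̄ = [2, -1] + [-4, 4] = [-2, 3]

z = [-2, 3]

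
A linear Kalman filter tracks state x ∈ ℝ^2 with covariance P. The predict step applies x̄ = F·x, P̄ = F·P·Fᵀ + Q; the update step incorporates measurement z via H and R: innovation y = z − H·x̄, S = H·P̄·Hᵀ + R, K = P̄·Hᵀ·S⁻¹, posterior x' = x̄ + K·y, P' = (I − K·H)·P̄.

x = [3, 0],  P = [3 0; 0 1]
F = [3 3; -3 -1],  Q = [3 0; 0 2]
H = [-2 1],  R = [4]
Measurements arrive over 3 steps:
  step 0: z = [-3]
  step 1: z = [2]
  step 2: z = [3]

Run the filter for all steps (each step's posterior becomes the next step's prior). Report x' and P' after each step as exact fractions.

step 0: x̄ = F·x = [9, -9]
step 0: P̄ = F·P·Fᵀ + Q = [39 -30; -30 30]
step 0: y = z − H·x̄ = [24]
step 0: S = H·P̄·Hᵀ + R = [310]
step 0: K = P̄·Hᵀ·S⁻¹ = [-54/155; 9/31]
step 0: x' = x̄ + K·y = [99/155, -63/31]
step 0: P' = (I − K·H)·P̄ = [213/155 42/31; 42/31 120/31]
step 1: x̄ = F·x = [-648/155, 18/155]
step 1: P̄ = F·P·Fᵀ + Q = [11562/155 -6237/155; -6237/155 4087/155]
step 1: y = z − H·x̄ = [-1004/155]
step 1: S = H·P̄·Hᵀ + R = [75903/155]
step 1: K = P̄·Hᵀ·S⁻¹ = [-9787/25301; 16561/75903]
step 1: x' = x̄ + K·y = [-42380/25301, -98458/75903]
step 1: P' = (I − K·H)·P̄ = [33381/25301 27614/25301; 27614/25301 231928/75903]
step 2: x̄ = F·x = [-225598/25301, 479878/75903]
step 2: P̄ = F·P·Fᵀ + Q = [1569168/25301 -863725/25301; -863725/25301 1782073/75903]
step 2: y = z − H·x̄ = [-1605757/75903]
step 2: S = H·P̄·Hᵀ + R = [31280401/75903]
step 2: K = P̄·Hᵀ·S⁻¹ = [-12006183/31280401; 6964423/31280401]
step 2: x' = x̄ + K·y = [-24918321/31280401, 50427589/31280401]
step 2: P' = (I − K·H)·P̄ = [40896705/31280401 33768678/31280401; 33768678/31280401 95395048/31280401]

step 0: x' = [99/155, -63/31], P' = [213/155 42/31; 42/31 120/31]
step 1: x' = [-42380/25301, -98458/75903], P' = [33381/25301 27614/25301; 27614/25301 231928/75903]
step 2: x' = [-24918321/31280401, 50427589/31280401], P' = [40896705/31280401 33768678/31280401; 33768678/31280401 95395048/31280401]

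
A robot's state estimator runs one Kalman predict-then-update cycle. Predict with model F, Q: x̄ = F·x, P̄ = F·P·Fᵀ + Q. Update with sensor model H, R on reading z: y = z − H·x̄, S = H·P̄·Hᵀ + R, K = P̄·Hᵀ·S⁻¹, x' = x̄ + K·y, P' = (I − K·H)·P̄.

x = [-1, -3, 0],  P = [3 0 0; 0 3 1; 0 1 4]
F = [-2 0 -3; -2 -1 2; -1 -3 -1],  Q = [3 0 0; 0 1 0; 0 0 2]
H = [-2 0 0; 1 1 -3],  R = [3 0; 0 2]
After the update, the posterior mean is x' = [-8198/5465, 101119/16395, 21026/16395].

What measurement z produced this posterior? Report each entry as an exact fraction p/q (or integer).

z = [3, 1]

x̄ = F·x = [2, 5, 10]
P̄ = F·P·Fᵀ + Q = [51 -9 27; -9 28 2; 27 2 42]
S = H·P̄·Hᵀ + R = [207 78; 78 267]
K = P̄·Hᵀ·S⁻¹ = [-2688/5465 -13/5465; 1264/16395 143/5465; -2284/16395 -1763/5465]
x' − x̄ = [-19128/5465, 19144/16395, -142924/16395] = K·y
y = (KᵀK)⁻¹·Kᵀ·(x' − x̄) = [7, 24]
z = y + H·x̄ = [7, 24] + [-4, -23] = [3, 1]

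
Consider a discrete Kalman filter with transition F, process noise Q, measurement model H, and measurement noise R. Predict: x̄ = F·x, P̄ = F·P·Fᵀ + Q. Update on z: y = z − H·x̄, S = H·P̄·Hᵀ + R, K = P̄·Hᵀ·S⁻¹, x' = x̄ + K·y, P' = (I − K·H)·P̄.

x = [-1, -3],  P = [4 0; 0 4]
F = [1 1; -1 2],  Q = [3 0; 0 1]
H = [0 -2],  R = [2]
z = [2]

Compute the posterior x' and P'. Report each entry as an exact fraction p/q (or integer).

x' = [-140/43, -47/43]
P' = [441/43 4/43; 4/43 21/43]

x̄ = F·x = [-4, -5]
P̄ = F·P·Fᵀ + Q = [11 4; 4 21]
y = z − H·x̄ = [-8]
S = H·P̄·Hᵀ + R = [86]
K = P̄·Hᵀ·S⁻¹ = [-4/43; -21/43]
x' = x̄ + K·y = [-140/43, -47/43]
P' = (I − K·H)·P̄ = [441/43 4/43; 4/43 21/43]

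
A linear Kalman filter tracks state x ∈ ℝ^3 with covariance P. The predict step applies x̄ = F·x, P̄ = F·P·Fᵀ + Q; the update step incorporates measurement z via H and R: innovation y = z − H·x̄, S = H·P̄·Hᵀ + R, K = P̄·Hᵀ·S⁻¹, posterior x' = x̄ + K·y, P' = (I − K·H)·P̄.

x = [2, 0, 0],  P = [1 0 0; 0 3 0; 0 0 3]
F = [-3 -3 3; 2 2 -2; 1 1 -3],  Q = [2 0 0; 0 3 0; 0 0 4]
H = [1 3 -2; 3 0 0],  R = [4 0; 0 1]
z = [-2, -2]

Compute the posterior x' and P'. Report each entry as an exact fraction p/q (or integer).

x' = [-30014/44279, -6708/44279, 12890/44279]
P' = [4911/44279 -3343/44279 -2593/44279; -3343/44279 114835/44279 158901/44279; -2593/44279 158901/44279 261453/44279]

x̄ = F·x = [-6, 4, 2]
P̄ = F·P·Fᵀ + Q = [65 -42 -39; -42 31 26; -39 26 35]
y = z − H·x̄ = [-4, 16]
S = H·P̄·Hᵀ + R = [80 51; 51 586]
K = P̄·Hᵀ·S⁻¹ = [17/44279 14733/44279; 5840/44279 -10029/44279; -12199/44279 -7779/44279]
x' = x̄ + K·y = [-30014/44279, -6708/44279, 12890/44279]
P' = (I − K·H)·P̄ = [4911/44279 -3343/44279 -2593/44279; -3343/44279 114835/44279 158901/44279; -2593/44279 158901/44279 261453/44279]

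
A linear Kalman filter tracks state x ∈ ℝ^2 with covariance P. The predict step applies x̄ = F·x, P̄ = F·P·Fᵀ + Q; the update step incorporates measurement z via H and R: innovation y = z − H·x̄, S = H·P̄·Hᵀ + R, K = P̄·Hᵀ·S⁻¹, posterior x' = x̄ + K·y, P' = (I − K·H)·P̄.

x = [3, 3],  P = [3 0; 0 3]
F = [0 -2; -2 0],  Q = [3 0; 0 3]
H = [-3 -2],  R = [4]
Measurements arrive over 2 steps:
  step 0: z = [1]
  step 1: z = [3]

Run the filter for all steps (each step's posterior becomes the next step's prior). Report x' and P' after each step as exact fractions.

step 0: x̄ = F·x = [-6, -6]
step 0: P̄ = F·P·Fᵀ + Q = [15 0; 0 15]
step 0: y = z − H·x̄ = [-29]
step 0: S = H·P̄·Hᵀ + R = [199]
step 0: K = P̄·Hᵀ·S⁻¹ = [-45/199; -30/199]
step 0: x' = x̄ + K·y = [111/199, -324/199]
step 0: P' = (I − K·H)·P̄ = [960/199 -1350/199; -1350/199 2085/199]
step 1: x̄ = F·x = [648/199, -222/199]
step 1: P̄ = F·P·Fᵀ + Q = [8937/199 -5400/199; -5400/199 4437/199]
step 1: y = z − H·x̄ = [2097/199]
step 1: S = H·P̄·Hᵀ + R = [34177/199]
step 1: K = P̄·Hᵀ·S⁻¹ = [-16011/34177; 666/3107]
step 1: x' = x̄ + K·y = [-57429/34177, 3552/3107]
step 1: P' = (I − K·H)·P̄ = [246672/34177 -30726/3107; -30726/3107 44757/3107]

step 0: x' = [111/199, -324/199], P' = [960/199 -1350/199; -1350/199 2085/199]
step 1: x' = [-57429/34177, 3552/3107], P' = [246672/34177 -30726/3107; -30726/3107 44757/3107]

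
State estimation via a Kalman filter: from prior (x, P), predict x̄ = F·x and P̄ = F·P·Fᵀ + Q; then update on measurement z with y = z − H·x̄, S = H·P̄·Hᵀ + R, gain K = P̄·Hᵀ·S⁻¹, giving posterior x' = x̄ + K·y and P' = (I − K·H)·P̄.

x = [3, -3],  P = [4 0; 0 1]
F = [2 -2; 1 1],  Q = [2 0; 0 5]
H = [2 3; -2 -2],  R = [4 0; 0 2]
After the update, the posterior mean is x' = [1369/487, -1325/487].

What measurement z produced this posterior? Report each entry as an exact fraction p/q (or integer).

x̄ = F·x = [12, 0]
P̄ = F·P·Fᵀ + Q = [22 6; 6 10]
S = H·P̄·Hᵀ + R = [254 -208; -208 178]
K = P̄·Hᵀ·S⁻¹ = [-153/487 -332/487; 205/487 152/487]
x' − x̄ = [-4475/487, -1325/487] = K·y
y = (KᵀK)⁻¹·Kᵀ·(x' − x̄) = [-25, 25]
z = y + H·x̄ = [-25, 25] + [24, -24] = [-1, 1]

z = [-1, 1]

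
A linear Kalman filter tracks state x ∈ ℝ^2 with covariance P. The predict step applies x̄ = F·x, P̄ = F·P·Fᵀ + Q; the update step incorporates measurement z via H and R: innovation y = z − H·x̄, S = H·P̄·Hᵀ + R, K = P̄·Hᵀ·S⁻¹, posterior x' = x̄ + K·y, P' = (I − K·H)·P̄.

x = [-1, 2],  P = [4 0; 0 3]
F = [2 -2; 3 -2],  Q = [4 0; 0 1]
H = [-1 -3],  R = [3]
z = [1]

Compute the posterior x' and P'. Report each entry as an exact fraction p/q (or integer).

x̄ = F·x = [-6, -7]
P̄ = F·P·Fᵀ + Q = [32 36; 36 49]
y = z − H·x̄ = [-26]
S = H·P̄·Hᵀ + R = [692]
K = P̄·Hᵀ·S⁻¹ = [-35/173; -183/692]
x' = x̄ + K·y = [-128/173, -43/346]
P' = (I − K·H)·P̄ = [636/173 -177/173; -177/173 419/692]

x' = [-128/173, -43/346]
P' = [636/173 -177/173; -177/173 419/692]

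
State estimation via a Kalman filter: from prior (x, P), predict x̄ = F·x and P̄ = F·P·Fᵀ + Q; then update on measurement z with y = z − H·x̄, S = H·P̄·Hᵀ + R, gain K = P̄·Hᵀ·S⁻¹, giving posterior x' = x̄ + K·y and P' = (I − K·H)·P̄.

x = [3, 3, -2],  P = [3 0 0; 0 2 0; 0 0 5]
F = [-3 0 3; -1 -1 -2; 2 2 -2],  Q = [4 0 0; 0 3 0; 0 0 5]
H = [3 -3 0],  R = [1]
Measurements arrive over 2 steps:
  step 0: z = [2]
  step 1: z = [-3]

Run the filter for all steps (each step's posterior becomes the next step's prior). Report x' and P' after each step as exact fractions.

step 0: x' = [-7794/1315, -8657/1315, 13906/1315], P' = [15259/1315 15162/1315 -12486/1315; 15162/1315 15211/1315 -12428/1315; -12486/1315 -12428/1315 28899/1315]
step 1: x' = [5554572/3927893, 9443577/3927893, -15230790/3927893], P' = [300716257/7855786 150003261/3927893 -217491066/3927893; 150003261/3927893 150084753/3927893 -217178988/3927893; -217491066/3927893 -217178988/3927893 353499565/3927893]

step 0: x̄ = F·x = [-15, -2, 16]
step 0: P̄ = F·P·Fᵀ + Q = [76 -21 -48; -21 28 10; -48 10 45]
step 0: y = z − H·x̄ = [41]
step 0: S = H·P̄·Hᵀ + R = [1315]
step 0: K = P̄·Hᵀ·S⁻¹ = [291/1315; -147/1315; -174/1315]
step 0: x' = x̄ + K·y = [-7794/1315, -8657/1315, 13906/1315]
step 0: P' = (I − K·H)·P̄ = [15259/1315 15162/1315 -12486/1315; 15162/1315 15211/1315 -12428/1315; -12486/1315 -12428/1315 28899/1315]
step 1: x̄ = F·x = [13020/263, -11361/1315, -60714/1315]
step 1: P̄ = F·P·Fᵀ + Q = [125486/263 -16461/263 -116064/263; -16461/263 80679/1315 43836/1315; -116064/263 43836/1315 564659/1315]
step 1: y = z − H·x̄ = [-233328/1315]
step 1: S = H·P̄·Hᵀ + R = [7855786/1315]
step 1: K = P̄·Hᵀ·S⁻¹ = [2129205/7855786; -244476/3927893; -936234/3927893]
step 1: x' = x̄ + K·y = [5554572/3927893, 9443577/3927893, -15230790/3927893]
step 1: P' = (I − K·H)·P̄ = [300716257/7855786 150003261/3927893 -217491066/3927893; 150003261/3927893 150084753/3927893 -217178988/3927893; -217491066/3927893 -217178988/3927893 353499565/3927893]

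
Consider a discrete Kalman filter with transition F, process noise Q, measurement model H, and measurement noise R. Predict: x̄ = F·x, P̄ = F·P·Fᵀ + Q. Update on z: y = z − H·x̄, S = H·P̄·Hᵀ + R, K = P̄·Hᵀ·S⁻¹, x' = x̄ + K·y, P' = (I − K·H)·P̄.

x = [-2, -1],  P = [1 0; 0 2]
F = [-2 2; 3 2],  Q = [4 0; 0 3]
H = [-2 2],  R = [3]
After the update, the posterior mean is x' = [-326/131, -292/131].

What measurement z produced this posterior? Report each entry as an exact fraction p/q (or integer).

z = [1]

x̄ = F·x = [2, -8]
P̄ = F·P·Fᵀ + Q = [16 2; 2 20]
S = H·P̄·Hᵀ + R = [131]
K = P̄·Hᵀ·S⁻¹ = [-28/131; 36/131]
x' − x̄ = [-588/131, 756/131] = K·y
y = (KᵀK)⁻¹·Kᵀ·(x' − x̄) = [21]
z = y + H·x̄ = [21] + [-20] = [1]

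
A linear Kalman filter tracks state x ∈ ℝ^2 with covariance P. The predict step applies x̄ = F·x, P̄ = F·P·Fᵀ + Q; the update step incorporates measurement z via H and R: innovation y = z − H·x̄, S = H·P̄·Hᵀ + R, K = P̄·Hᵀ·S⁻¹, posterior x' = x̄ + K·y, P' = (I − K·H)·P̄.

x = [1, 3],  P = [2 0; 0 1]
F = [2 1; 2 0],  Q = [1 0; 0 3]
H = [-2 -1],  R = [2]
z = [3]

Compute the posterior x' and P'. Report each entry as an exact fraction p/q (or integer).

x̄ = F·x = [5, 2]
P̄ = F·P·Fᵀ + Q = [10 8; 8 11]
y = z − H·x̄ = [15]
S = H·P̄·Hᵀ + R = [85]
K = P̄·Hᵀ·S⁻¹ = [-28/85; -27/85]
x' = x̄ + K·y = [1/17, -47/17]
P' = (I − K·H)·P̄ = [66/85 -76/85; -76/85 206/85]

x' = [1/17, -47/17]
P' = [66/85 -76/85; -76/85 206/85]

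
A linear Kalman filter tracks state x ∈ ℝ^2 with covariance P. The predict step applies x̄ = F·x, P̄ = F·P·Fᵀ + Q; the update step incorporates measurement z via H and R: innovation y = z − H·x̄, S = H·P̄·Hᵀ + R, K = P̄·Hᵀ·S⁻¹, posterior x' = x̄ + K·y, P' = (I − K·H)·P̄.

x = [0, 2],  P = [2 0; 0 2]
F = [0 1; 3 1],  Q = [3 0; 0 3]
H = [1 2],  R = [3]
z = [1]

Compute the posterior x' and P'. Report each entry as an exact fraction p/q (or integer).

x̄ = F·x = [2, 2]
P̄ = F·P·Fᵀ + Q = [5 2; 2 23]
y = z − H·x̄ = [-5]
S = H·P̄·Hᵀ + R = [108]
K = P̄·Hᵀ·S⁻¹ = [1/12; 4/9]
x' = x̄ + K·y = [19/12, -2/9]
P' = (I − K·H)·P̄ = [17/4 -2; -2 5/3]

x' = [19/12, -2/9]
P' = [17/4 -2; -2 5/3]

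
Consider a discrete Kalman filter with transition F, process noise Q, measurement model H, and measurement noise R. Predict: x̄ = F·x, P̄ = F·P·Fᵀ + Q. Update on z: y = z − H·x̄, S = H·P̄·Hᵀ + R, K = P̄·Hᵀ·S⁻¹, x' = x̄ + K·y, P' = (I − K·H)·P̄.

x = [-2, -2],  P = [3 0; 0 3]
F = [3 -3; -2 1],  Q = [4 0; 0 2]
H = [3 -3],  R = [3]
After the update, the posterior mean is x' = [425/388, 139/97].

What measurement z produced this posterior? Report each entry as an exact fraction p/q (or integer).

z = [-1]

x̄ = F·x = [0, 2]
P̄ = F·P·Fᵀ + Q = [58 -27; -27 17]
S = H·P̄·Hᵀ + R = [1164]
K = P̄·Hᵀ·S⁻¹ = [85/388; -11/97]
x' − x̄ = [425/388, -55/97] = K·y
y = (KᵀK)⁻¹·Kᵀ·(x' − x̄) = [5]
z = y + H·x̄ = [5] + [-6] = [-1]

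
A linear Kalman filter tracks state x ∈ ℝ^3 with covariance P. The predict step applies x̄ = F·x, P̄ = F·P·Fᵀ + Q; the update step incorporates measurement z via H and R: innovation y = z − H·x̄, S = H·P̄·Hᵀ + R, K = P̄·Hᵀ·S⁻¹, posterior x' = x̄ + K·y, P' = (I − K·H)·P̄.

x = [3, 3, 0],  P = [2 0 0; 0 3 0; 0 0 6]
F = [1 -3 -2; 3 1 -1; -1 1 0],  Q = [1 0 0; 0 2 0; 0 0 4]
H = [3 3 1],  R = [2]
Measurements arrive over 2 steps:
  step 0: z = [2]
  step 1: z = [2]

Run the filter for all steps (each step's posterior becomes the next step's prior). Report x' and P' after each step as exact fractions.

step 0: x̄ = F·x = [-6, 12, 0]
step 0: P̄ = F·P·Fᵀ + Q = [54 9 -11; 9 29 -3; -11 -3 9]
step 0: y = z − H·x̄ = [-16]
step 0: S = H·P̄·Hᵀ + R = [836]
step 0: K = P̄·Hᵀ·S⁻¹ = [89/418; 111/836; -3/76]
step 0: x' = x̄ + K·y = [-1966/209, 2064/209, 12/19]
step 0: P' = (I − K·H)·P̄ = [3365/209 -6117/418 -151/38; -6117/418 11923/836 105/76; -151/38 105/76 585/76]
step 1: x̄ = F·x = [-8422/209, -3966/209, 4030/209]
step 1: P̄ = F·P·Fᵀ + Q = [247895/836 69881/418 -107119/836; 69881/418 21347/209 -28701/418; -107119/836 -28701/418 53195/836]
step 1: y = z − H·x̄ = [33552/209]
step 1: S = H·P̄·Hᵀ + R = [1145751/209]
step 1: K = P̄·Hᵀ·S⁻¹ = [263963/1145751; 51504/381917; -110092/1145751]
step 1: x' = x̄ + K·y = [-1264798/381917, 1020954/381917, 1472998/381917]
step 1: P' = (I − K·H)·P̄ = [25454941/4583004 -2399803/763834 -31056665/4583004; -2399803/763834 932039/381917 1813191/763834; -31056665/4583004 1813191/763834 59651821/4583004]

step 0: x' = [-1966/209, 2064/209, 12/19], P' = [3365/209 -6117/418 -151/38; -6117/418 11923/836 105/76; -151/38 105/76 585/76]
step 1: x' = [-1264798/381917, 1020954/381917, 1472998/381917], P' = [25454941/4583004 -2399803/763834 -31056665/4583004; -2399803/763834 932039/381917 1813191/763834; -31056665/4583004 1813191/763834 59651821/4583004]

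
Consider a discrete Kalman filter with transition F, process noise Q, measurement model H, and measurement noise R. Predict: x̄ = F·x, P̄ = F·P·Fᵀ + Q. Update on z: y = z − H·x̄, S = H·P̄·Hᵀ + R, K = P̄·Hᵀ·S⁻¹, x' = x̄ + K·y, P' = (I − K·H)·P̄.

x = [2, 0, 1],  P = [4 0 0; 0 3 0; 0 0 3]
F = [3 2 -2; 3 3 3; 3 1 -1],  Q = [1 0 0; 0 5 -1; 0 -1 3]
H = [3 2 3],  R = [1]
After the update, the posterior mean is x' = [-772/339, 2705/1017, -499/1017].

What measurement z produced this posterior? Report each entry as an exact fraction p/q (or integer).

z = [-3]

x̄ = F·x = [4, 9, 5]
P̄ = F·P·Fᵀ + Q = [61 36 48; 36 95 35; 48 35 45]
S = H·P̄·Hᵀ + R = [3051]
K = P̄·Hᵀ·S⁻¹ = [133/1017; 403/3051; 349/3051]
x' − x̄ = [-2128/339, -6448/1017, -5584/1017] = K·y
y = (KᵀK)⁻¹·Kᵀ·(x' − x̄) = [-48]
z = y + H·x̄ = [-48] + [45] = [-3]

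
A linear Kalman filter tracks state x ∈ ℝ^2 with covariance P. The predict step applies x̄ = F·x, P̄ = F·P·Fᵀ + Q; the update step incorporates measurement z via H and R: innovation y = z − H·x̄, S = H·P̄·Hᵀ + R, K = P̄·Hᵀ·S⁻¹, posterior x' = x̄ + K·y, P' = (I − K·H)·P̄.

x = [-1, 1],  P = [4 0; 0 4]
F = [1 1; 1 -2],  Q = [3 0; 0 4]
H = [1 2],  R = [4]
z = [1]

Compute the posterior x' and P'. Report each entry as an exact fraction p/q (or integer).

x̄ = F·x = [0, -3]
P̄ = F·P·Fᵀ + Q = [11 -4; -4 24]
y = z − H·x̄ = [7]
S = H·P̄·Hᵀ + R = [95]
K = P̄·Hᵀ·S⁻¹ = [3/95; 44/95]
x' = x̄ + K·y = [21/95, 23/95]
P' = (I − K·H)·P̄ = [1036/95 -512/95; -512/95 344/95]

x' = [21/95, 23/95]
P' = [1036/95 -512/95; -512/95 344/95]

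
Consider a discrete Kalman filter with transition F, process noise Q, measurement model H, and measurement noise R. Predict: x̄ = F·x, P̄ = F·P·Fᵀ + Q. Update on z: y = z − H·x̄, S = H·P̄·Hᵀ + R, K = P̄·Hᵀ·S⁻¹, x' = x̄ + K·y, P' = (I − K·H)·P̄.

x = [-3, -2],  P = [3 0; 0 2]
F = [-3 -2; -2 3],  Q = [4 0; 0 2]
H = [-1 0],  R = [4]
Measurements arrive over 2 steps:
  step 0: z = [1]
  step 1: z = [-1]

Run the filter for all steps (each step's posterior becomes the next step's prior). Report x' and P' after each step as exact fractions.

step 0: x̄ = F·x = [13, 0]
step 0: P̄ = F·P·Fᵀ + Q = [39 6; 6 32]
step 0: y = z − H·x̄ = [14]
step 0: S = H·P̄·Hᵀ + R = [43]
step 0: K = P̄·Hᵀ·S⁻¹ = [-39/43; -6/43]
step 0: x' = x̄ + K·y = [13/43, -84/43]
step 0: P' = (I − K·H)·P̄ = [156/43 24/43; 24/43 1340/43]
step 1: x̄ = F·x = [3, -278/43]
step 1: P̄ = F·P·Fᵀ + Q = [168 -168; -168 12482/43]
step 1: y = z − H·x̄ = [2]
step 1: S = H·P̄·Hᵀ + R = [172]
step 1: K = P̄·Hᵀ·S⁻¹ = [-42/43; 42/43]
step 1: x' = x̄ + K·y = [45/43, -194/43]
step 1: P' = (I − K·H)·P̄ = [168/43 -168/43; -168/43 5426/43]

step 0: x' = [13/43, -84/43], P' = [156/43 24/43; 24/43 1340/43]
step 1: x' = [45/43, -194/43], P' = [168/43 -168/43; -168/43 5426/43]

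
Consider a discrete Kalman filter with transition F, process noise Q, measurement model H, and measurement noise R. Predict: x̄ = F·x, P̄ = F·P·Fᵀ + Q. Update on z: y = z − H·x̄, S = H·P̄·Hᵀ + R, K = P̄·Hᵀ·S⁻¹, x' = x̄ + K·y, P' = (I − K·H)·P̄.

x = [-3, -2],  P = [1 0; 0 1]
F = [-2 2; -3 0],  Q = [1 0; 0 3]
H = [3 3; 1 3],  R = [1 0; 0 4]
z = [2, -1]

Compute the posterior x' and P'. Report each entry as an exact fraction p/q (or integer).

x' = [188/3937, 1989/3937]
P' = [3276/3937 -2784/3937; -2784/3937 2712/3937]

x̄ = F·x = [2, 9]
P̄ = F·P·Fᵀ + Q = [9 6; 6 12]
y = z − H·x̄ = [-31, -30]
S = H·P̄·Hᵀ + R = [298 207; 207 157]
K = P̄·Hᵀ·S⁻¹ = [1476/3937 -1269/3937; -216/3937 1338/3937]
x' = x̄ + K·y = [188/3937, 1989/3937]
P' = (I − K·H)·P̄ = [3276/3937 -2784/3937; -2784/3937 2712/3937]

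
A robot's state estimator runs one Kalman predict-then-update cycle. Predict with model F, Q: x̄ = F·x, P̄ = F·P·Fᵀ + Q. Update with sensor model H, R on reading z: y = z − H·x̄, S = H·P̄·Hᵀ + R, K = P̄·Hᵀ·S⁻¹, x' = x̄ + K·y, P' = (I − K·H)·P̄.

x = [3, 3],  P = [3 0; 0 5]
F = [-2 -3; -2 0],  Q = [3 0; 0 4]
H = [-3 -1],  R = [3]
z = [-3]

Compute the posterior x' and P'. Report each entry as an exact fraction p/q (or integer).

x' = [903/631, -978/631]
P' = [996/631 -2412/631; -2412/631 7392/631]

x̄ = F·x = [-15, -6]
P̄ = F·P·Fᵀ + Q = [60 12; 12 16]
y = z − H·x̄ = [-54]
S = H·P̄·Hᵀ + R = [631]
K = P̄·Hᵀ·S⁻¹ = [-192/631; -52/631]
x' = x̄ + K·y = [903/631, -978/631]
P' = (I − K·H)·P̄ = [996/631 -2412/631; -2412/631 7392/631]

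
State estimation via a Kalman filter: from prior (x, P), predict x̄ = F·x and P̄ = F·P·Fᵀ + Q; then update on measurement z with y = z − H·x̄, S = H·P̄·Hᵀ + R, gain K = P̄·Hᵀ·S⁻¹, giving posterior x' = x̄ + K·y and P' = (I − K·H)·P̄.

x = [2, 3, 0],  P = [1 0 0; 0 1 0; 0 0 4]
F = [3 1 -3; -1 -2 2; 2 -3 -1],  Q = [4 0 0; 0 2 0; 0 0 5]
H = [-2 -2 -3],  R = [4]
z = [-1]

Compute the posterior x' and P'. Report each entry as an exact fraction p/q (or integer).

x̄ = F·x = [9, -8, -5]
P̄ = F·P·Fᵀ + Q = [50 -29 15; -29 23 -4; 15 -4 22]
y = z − H·x̄ = [-14]
S = H·P̄·Hᵀ + R = [394]
K = P̄·Hᵀ·S⁻¹ = [-87/394; 12/197; -44/197]
x' = x̄ + K·y = [2382/197, -1744/197, -369/197]
P' = (I − K·H)·P̄ = [12131/394 -4669/197 -873/197; -4669/197 4243/197 268/197; -873/197 268/197 462/197]

x' = [2382/197, -1744/197, -369/197]
P' = [12131/394 -4669/197 -873/197; -4669/197 4243/197 268/197; -873/197 268/197 462/197]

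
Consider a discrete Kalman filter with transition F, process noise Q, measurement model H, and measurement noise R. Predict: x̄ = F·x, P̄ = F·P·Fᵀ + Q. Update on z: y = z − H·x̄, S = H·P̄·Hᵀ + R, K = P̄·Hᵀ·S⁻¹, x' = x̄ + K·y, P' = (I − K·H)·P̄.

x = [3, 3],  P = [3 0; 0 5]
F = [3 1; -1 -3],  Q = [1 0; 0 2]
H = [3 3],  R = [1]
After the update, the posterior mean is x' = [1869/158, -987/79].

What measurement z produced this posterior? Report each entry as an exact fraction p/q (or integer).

z = [-2]

x̄ = F·x = [12, -12]
P̄ = F·P·Fᵀ + Q = [33 -24; -24 50]
S = H·P̄·Hᵀ + R = [316]
K = P̄·Hᵀ·S⁻¹ = [27/316; 39/158]
x' − x̄ = [-27/158, -39/79] = K·y
y = (KᵀK)⁻¹·Kᵀ·(x' − x̄) = [-2]
z = y + H·x̄ = [-2] + [0] = [-2]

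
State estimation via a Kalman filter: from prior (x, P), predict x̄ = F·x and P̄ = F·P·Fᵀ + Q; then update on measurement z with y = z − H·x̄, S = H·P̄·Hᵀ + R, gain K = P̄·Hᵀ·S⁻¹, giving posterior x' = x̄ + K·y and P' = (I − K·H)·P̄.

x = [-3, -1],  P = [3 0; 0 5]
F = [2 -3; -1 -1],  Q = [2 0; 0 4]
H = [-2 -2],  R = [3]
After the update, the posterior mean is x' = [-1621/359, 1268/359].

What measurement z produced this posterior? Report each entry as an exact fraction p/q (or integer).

z = [2]

x̄ = F·x = [-3, 4]
P̄ = F·P·Fᵀ + Q = [59 9; 9 12]
S = H·P̄·Hᵀ + R = [359]
K = P̄·Hᵀ·S⁻¹ = [-136/359; -42/359]
x' − x̄ = [-544/359, -168/359] = K·y
y = (KᵀK)⁻¹·Kᵀ·(x' − x̄) = [4]
z = y + H·x̄ = [4] + [-2] = [2]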